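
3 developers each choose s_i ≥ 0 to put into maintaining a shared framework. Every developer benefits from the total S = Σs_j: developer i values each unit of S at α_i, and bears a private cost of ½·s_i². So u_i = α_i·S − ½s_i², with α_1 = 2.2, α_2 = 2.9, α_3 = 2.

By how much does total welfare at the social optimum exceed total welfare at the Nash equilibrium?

Developer i's FOC: ∂u_i/∂s_i = α_i − s_i = 0, so s_i* = α_i.
NE contributions = (2.2, 2.9, 2); S = 7.1.
W^NE = (Σα)·S − ½Σα_i² = 7.1² − ½·17.25 = 41.785.
Planner sets s_i = Σα_j = 7.1 for every i, so S^SO = 3·7.1 = 21.3.
W^SO = (Σα)·S^SO − ½·3·(Σα)² = (3/2)·7.1² = 75.615.
Deadweight loss = W^SO − W^NE = 33.83.

33.83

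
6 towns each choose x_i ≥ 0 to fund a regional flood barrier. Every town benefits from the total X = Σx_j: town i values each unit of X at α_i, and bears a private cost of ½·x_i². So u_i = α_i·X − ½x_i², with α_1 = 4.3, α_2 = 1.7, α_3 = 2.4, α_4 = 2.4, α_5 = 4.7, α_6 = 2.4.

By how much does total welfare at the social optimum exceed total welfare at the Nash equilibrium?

671.195

Town i's FOC: ∂u_i/∂x_i = α_i − x_i = 0, so x_i* = α_i.
NE contributions = (4.3, 1.7, 2.4, 2.4, 4.7, 2.4); X = 17.9.
W^NE = (Σα)·X − ½Σα_i² = 17.9² − ½·60.75 = 290.035.
Planner sets x_i = Σα_j = 17.9 for every i, so X^SO = 6·17.9 = 107.4.
W^SO = (Σα)·X^SO − ½·6·(Σα)² = (6/2)·17.9² = 961.23.
Deadweight loss = W^SO − W^NE = 671.195.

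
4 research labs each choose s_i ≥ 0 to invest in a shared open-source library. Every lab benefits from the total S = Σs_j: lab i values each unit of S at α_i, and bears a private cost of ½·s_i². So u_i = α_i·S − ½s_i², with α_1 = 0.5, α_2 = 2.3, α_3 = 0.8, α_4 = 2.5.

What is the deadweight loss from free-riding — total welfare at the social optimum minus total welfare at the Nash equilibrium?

43.425

Lab i's FOC: ∂u_i/∂s_i = α_i − s_i = 0, so s_i* = α_i.
NE contributions = (0.5, 2.3, 0.8, 2.5); S = 6.1.
W^NE = (Σα)·S − ½Σα_i² = 6.1² − ½·12.43 = 30.995.
Planner sets s_i = Σα_j = 6.1 for every i, so S^SO = 4·6.1 = 24.4.
W^SO = (Σα)·S^SO − ½·4·(Σα)² = (4/2)·6.1² = 74.42.
Deadweight loss = W^SO − W^NE = 43.425.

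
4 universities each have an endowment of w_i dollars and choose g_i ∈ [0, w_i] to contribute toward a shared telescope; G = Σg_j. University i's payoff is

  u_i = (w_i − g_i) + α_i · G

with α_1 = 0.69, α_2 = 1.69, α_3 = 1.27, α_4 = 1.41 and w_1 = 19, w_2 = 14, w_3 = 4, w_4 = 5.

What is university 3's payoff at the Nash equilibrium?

∂u_i/∂g_i = α_i − 1, so university i contributes w_i if α_i > 1, else 0.
α_i > 1 for i ∈ {2, 3, 4}; NE contributions (0, 14, 4, 5), G = 23.
u_3 = (4 − 4) + 1.27·23 = 29.21.

29.21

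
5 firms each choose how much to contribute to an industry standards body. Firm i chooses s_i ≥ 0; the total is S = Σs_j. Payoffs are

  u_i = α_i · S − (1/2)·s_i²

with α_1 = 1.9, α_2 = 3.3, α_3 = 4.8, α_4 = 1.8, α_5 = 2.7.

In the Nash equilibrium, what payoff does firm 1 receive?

25.745

Firm i's FOC: ∂u_i/∂s_i = α_i − s_i = 0, so s_i* = α_i.
NE contributions = (1.9, 3.3, 4.8, 1.8, 2.7); S = 14.5.
u_1 = α_1·S − ½·(s_1)² = 1.9·14.5 − ½·1.9² = 25.745.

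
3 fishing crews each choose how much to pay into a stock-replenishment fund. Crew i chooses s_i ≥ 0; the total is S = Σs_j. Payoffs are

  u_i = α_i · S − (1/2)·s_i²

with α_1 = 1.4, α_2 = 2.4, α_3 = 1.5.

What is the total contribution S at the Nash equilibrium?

Crew i's FOC: ∂u_i/∂s_i = α_i − s_i = 0, so s_i* = α_i.
NE contributions = (1.4, 2.4, 1.5); S = 5.3.

5.3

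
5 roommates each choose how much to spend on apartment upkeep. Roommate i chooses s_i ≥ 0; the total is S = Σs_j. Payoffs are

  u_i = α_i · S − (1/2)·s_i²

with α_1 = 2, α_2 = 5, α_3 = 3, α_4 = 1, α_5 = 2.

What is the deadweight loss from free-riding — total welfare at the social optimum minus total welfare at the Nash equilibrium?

Roommate i's FOC: ∂u_i/∂s_i = α_i − s_i = 0, so s_i* = α_i.
NE contributions = (2, 5, 3, 1, 2); S = 13.
W^NE = (Σα)·S − ½Σα_i² = 13² − ½·43 = 147.5.
Planner sets s_i = Σα_j = 13 for every i, so S^SO = 5·13 = 65.
W^SO = (Σα)·S^SO − ½·5·(Σα)² = (5/2)·13² = 422.5.
Deadweight loss = W^SO − W^NE = 275.

275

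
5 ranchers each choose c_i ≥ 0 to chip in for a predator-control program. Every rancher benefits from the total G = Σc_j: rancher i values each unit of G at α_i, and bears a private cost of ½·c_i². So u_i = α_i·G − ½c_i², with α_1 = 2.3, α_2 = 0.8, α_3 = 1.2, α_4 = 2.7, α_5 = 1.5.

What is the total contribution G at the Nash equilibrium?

Rancher i's FOC: ∂u_i/∂c_i = α_i − c_i = 0, so c_i* = α_i.
NE contributions = (2.3, 0.8, 1.2, 2.7, 1.5); G = 8.5.

8.5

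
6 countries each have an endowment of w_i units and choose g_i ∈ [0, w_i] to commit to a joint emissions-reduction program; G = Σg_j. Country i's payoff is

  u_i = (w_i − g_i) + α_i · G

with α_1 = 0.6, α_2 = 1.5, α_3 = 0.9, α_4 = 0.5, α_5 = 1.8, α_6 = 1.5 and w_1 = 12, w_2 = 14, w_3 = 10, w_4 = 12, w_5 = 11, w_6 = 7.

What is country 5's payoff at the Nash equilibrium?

∂u_i/∂g_i = α_i − 1, so country i contributes w_i if α_i > 1, else 0.
α_i > 1 for i ∈ {2, 5, 6}; NE contributions (0, 14, 0, 0, 11, 7), G = 32.
u_5 = (11 − 11) + 1.8·32 = 57.6.

57.6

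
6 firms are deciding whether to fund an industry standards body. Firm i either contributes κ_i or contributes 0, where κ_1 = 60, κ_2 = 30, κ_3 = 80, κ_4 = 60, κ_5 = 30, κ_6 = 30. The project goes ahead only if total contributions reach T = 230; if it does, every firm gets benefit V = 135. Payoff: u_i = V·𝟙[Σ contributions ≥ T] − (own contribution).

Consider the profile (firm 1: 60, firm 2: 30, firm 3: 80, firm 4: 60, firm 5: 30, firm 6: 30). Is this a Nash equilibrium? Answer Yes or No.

Total = 290 ≥ 230: provided.
Firm 1 (pledges 60, payoff 75): dropping to 0 → total 230, payoff 135. Profitable deviation.

No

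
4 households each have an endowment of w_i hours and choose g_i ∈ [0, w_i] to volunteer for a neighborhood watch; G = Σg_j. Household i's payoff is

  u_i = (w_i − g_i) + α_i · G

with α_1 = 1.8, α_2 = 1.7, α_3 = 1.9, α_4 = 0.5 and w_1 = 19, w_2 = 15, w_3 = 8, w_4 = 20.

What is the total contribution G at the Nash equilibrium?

42

∂u_i/∂g_i = α_i − 1, so household i contributes w_i if α_i > 1, else 0.
α_i > 1 for i ∈ {1, 2, 3}; NE contributions (19, 15, 8, 0), G = 42.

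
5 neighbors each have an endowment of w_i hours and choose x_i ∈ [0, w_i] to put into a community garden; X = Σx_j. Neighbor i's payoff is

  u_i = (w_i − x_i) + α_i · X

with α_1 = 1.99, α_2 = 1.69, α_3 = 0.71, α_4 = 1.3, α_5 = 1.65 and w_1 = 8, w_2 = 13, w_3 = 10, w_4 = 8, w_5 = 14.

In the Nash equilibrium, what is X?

∂u_i/∂x_i = α_i − 1, so neighbor i contributes w_i if α_i > 1, else 0.
α_i > 1 for i ∈ {1, 2, 4, 5}; NE contributions (8, 13, 0, 8, 14), X = 43.

43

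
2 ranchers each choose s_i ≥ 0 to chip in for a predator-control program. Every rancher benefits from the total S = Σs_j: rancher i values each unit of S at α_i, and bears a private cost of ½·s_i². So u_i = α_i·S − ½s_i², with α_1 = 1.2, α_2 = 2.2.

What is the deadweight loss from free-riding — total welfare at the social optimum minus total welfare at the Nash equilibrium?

3.14

Rancher i's FOC: ∂u_i/∂s_i = α_i − s_i = 0, so s_i* = α_i.
NE contributions = (1.2, 2.2); S = 3.4.
W^NE = (Σα)·S − ½Σα_i² = 3.4² − ½·6.28 = 8.42.
Planner sets s_i = Σα_j = 3.4 for every i, so S^SO = 2·3.4 = 6.8.
W^SO = (Σα)·S^SO − ½·2·(Σα)² = (2/2)·3.4² = 11.56.
Deadweight loss = W^SO − W^NE = 3.14.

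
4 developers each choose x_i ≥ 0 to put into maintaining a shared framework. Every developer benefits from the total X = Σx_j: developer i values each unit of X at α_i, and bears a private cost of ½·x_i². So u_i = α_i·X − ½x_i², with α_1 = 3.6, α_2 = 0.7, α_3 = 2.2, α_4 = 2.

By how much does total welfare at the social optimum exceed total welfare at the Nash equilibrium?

Developer i's FOC: ∂u_i/∂x_i = α_i − x_i = 0, so x_i* = α_i.
NE contributions = (3.6, 0.7, 2.2, 2); X = 8.5.
W^NE = (Σα)·X − ½Σα_i² = 8.5² − ½·22.29 = 61.105.
Planner sets x_i = Σα_j = 8.5 for every i, so X^SO = 4·8.5 = 34.
W^SO = (Σα)·X^SO − ½·4·(Σα)² = (4/2)·8.5² = 144.5.
Deadweight loss = W^SO − W^NE = 83.395.

83.395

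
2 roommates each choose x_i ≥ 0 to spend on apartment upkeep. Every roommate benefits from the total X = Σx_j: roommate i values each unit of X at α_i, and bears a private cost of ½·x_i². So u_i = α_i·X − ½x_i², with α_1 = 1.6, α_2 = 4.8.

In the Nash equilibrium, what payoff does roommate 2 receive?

Roommate i's FOC: ∂u_i/∂x_i = α_i − x_i = 0, so x_i* = α_i.
NE contributions = (1.6, 4.8); X = 6.4.
u_2 = α_2·X − ½·(x_2)² = 4.8·6.4 − ½·4.8² = 19.2.

19.2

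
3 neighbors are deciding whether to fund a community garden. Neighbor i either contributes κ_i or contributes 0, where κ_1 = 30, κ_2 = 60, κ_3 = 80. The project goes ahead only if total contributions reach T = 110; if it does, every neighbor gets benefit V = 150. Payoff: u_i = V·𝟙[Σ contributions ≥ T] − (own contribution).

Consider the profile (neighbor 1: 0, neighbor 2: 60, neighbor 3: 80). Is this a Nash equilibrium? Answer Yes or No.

Total = 140 ≥ 110: provided.
Neighbor 1 (pledges 0, payoff 150): pledging 30 → total 170, payoff 120. No gain.
Neighbor 2 (pledges 60, payoff 90): dropping to 0 → total 80, payoff 0. No gain.
Neighbor 3 (pledges 80, payoff 70): dropping to 0 → total 60, payoff 0. No gain.

Yes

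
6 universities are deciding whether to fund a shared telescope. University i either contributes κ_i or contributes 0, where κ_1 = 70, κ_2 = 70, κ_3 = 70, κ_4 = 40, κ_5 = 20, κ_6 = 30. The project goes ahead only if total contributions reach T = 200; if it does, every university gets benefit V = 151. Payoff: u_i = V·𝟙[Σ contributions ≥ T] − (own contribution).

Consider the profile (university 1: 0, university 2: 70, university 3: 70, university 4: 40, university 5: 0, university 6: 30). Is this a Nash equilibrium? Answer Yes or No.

Yes

Total = 210 ≥ 200: provided.
University 1 (pledges 0, payoff 151): pledging 70 → total 280, payoff 81. No gain.
University 2 (pledges 70, payoff 81): dropping to 0 → total 140, payoff 0. No gain.
University 3 (pledges 70, payoff 81): dropping to 0 → total 140, payoff 0. No gain.
University 4 (pledges 40, payoff 111): dropping to 0 → total 170, payoff 0. No gain.
University 5 (pledges 0, payoff 151): pledging 20 → total 230, payoff 131. No gain.
University 6 (pledges 30, payoff 121): dropping to 0 → total 180, payoff 0. No gain.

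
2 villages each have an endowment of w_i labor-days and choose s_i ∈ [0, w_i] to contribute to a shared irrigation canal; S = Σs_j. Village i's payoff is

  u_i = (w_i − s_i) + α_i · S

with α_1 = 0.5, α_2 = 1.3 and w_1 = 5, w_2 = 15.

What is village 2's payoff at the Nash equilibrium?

∂u_i/∂s_i = α_i − 1, so village i contributes w_i if α_i > 1, else 0.
α_i > 1 for i ∈ {2}; NE contributions (0, 15), S = 15.
u_2 = (15 − 15) + 1.3·15 = 19.5.

19.5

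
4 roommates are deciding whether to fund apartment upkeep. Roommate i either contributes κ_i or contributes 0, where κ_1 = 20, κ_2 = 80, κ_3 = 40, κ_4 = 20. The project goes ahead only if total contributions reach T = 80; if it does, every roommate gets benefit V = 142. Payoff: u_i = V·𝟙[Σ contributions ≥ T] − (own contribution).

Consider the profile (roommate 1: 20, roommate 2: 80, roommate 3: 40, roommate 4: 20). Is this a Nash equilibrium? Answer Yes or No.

No

Total = 160 ≥ 80: provided.
Roommate 1 (pledges 20, payoff 122): dropping to 0 → total 140, payoff 142. Profitable deviation.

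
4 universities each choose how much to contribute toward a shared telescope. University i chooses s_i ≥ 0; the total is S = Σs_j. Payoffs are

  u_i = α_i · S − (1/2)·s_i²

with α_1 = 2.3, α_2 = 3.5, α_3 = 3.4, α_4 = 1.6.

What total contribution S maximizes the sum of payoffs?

43.2

Planner FOC: ∂(Σu_j)/∂s_i = (Σα_j) − s_i = 0, so s_i^SO = Σα_j = 10.8 for every i; S^SO = 43.2.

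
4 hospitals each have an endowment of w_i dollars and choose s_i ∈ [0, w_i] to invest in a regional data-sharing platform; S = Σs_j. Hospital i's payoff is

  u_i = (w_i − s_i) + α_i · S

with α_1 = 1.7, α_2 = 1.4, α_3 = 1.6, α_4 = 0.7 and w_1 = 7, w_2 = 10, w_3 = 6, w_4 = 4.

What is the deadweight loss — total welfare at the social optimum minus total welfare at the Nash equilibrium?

17.6

∂u_i/∂s_i = α_i − 1, so hospital i contributes w_i if α_i > 1, else 0.
α_i > 1 for i ∈ {1, 2, 3}; NE contributions (7, 10, 6, 0), S = 23.
W^NE = Σw_i − S^NE + (Σα_i)·S^NE = 27 + 4.4·23 = 128.2.
Planner: ∂(Σu_j)/∂s_i = Σα_j − 1 = 4.4 > 0, so everyone contributes w_i; S^SO = 27, W^SO = 27 + 4.4·27 = 145.8.
Deadweight loss = 17.6.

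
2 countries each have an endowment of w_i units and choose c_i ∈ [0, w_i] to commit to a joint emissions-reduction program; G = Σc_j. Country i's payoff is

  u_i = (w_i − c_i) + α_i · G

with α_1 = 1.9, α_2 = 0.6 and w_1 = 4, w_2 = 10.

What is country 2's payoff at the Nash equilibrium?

12.4

∂u_i/∂c_i = α_i − 1, so country i contributes w_i if α_i > 1, else 0.
α_i > 1 for i ∈ {1}; NE contributions (4, 0), G = 4.
u_2 = (10 − 0) + 0.6·4 = 12.4.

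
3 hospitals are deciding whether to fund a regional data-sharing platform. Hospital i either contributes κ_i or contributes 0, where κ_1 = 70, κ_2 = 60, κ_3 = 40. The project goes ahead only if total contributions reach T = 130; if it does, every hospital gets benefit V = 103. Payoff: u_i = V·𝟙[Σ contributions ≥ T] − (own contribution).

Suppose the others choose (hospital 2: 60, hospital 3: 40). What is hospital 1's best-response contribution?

70

Others' total = 100. Contributing 70 brings total to 170 ≥ 130: gain V − κ_1 = 33.
Best response: 70.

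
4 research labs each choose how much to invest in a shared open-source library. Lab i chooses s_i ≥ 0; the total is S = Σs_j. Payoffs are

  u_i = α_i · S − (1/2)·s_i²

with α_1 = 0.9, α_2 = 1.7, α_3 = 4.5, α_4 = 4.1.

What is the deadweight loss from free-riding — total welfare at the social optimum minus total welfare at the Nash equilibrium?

145.82

Lab i's FOC: ∂u_i/∂s_i = α_i − s_i = 0, so s_i* = α_i.
NE contributions = (0.9, 1.7, 4.5, 4.1); S = 11.2.
W^NE = (Σα)·S − ½Σα_i² = 11.2² − ½·40.76 = 105.06.
Planner sets s_i = Σα_j = 11.2 for every i, so S^SO = 4·11.2 = 44.8.
W^SO = (Σα)·S^SO − ½·4·(Σα)² = (4/2)·11.2² = 250.88.
Deadweight loss = W^SO − W^NE = 145.82.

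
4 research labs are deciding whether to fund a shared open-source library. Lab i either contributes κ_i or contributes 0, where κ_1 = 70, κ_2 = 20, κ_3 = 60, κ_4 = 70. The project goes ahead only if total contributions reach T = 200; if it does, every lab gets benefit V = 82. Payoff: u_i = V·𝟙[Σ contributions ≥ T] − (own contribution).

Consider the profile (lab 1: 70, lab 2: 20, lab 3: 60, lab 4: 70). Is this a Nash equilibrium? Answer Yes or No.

No

Total = 220 ≥ 200: provided.
Lab 1 (pledges 70, payoff 12): dropping to 0 → total 150, payoff 0. No gain.
Lab 2 (pledges 20, payoff 62): dropping to 0 → total 200, payoff 82. Profitable deviation.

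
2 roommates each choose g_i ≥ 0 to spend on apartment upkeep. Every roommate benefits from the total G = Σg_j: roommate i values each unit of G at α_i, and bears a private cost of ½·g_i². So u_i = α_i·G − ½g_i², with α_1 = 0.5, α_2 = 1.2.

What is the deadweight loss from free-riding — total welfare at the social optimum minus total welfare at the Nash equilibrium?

0.845

Roommate i's FOC: ∂u_i/∂g_i = α_i − g_i = 0, so g_i* = α_i.
NE contributions = (0.5, 1.2); G = 1.7.
W^NE = (Σα)·G − ½Σα_i² = 1.7² − ½·1.69 = 2.045.
Planner sets g_i = Σα_j = 1.7 for every i, so G^SO = 2·1.7 = 3.4.
W^SO = (Σα)·G^SO − ½·2·(Σα)² = (2/2)·1.7² = 2.89.
Deadweight loss = W^SO − W^NE = 0.845.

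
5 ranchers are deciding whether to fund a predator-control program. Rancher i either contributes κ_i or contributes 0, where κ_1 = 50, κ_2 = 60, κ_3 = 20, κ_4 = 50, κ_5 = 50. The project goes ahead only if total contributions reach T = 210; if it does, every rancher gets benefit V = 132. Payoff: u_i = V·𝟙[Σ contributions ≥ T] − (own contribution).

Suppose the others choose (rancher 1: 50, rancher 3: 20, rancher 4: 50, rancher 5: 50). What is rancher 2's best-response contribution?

60

Others' total = 170. Contributing 60 brings total to 230 ≥ 210: gain V − κ_2 = 72.
Best response: 60.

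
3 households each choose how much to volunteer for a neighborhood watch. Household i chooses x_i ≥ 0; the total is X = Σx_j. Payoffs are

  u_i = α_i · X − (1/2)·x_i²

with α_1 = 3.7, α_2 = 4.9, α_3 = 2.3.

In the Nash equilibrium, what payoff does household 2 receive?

Household i's FOC: ∂u_i/∂x_i = α_i − x_i = 0, so x_i* = α_i.
NE contributions = (3.7, 4.9, 2.3); X = 10.9.
u_2 = α_2·X − ½·(x_2)² = 4.9·10.9 − ½·4.9² = 41.405.

41.405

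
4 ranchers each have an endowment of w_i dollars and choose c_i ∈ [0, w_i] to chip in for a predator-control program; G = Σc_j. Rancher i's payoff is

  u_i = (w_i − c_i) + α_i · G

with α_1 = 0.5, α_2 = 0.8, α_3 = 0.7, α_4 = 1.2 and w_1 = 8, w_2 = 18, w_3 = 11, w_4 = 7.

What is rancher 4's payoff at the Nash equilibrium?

8.4

∂u_i/∂c_i = α_i − 1, so rancher i contributes w_i if α_i > 1, else 0.
α_i > 1 for i ∈ {4}; NE contributions (0, 0, 0, 7), G = 7.
u_4 = (7 − 7) + 1.2·7 = 8.4.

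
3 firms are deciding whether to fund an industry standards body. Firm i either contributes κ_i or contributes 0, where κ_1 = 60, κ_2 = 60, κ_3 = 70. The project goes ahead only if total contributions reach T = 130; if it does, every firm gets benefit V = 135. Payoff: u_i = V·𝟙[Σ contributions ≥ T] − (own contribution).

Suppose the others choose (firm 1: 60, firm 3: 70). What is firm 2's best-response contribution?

0

Others' total = 130 ≥ 130; contributing adds cost 60 for no extra benefit.
Best response: 0.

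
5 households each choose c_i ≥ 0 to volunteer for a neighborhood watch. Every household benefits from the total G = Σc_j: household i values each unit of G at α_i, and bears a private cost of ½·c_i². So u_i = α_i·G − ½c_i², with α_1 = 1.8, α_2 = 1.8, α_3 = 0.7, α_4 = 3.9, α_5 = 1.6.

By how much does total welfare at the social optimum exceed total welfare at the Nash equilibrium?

156.43

Household i's FOC: ∂u_i/∂c_i = α_i − c_i = 0, so c_i* = α_i.
NE contributions = (1.8, 1.8, 0.7, 3.9, 1.6); G = 9.8.
W^NE = (Σα)·G − ½Σα_i² = 9.8² − ½·24.74 = 83.67.
Planner sets c_i = Σα_j = 9.8 for every i, so G^SO = 5·9.8 = 49.
W^SO = (Σα)·G^SO − ½·5·(Σα)² = (5/2)·9.8² = 240.1.
Deadweight loss = W^SO − W^NE = 156.43.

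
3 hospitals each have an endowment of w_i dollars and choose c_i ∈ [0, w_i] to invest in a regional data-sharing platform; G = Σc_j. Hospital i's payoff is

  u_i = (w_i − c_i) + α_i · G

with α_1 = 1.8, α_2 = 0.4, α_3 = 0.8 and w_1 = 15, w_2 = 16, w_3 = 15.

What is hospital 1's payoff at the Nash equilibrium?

∂u_i/∂c_i = α_i − 1, so hospital i contributes w_i if α_i > 1, else 0.
α_i > 1 for i ∈ {1}; NE contributions (15, 0, 0), G = 15.
u_1 = (15 − 15) + 1.8·15 = 27.

27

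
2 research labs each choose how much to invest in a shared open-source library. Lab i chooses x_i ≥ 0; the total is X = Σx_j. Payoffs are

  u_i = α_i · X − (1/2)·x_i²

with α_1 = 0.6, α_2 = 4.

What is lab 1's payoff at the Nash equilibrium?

Lab i's FOC: ∂u_i/∂x_i = α_i − x_i = 0, so x_i* = α_i.
NE contributions = (0.6, 4); X = 4.6.
u_1 = α_1·X − ½·(x_1)² = 0.6·4.6 − ½·0.6² = 2.58.

2.58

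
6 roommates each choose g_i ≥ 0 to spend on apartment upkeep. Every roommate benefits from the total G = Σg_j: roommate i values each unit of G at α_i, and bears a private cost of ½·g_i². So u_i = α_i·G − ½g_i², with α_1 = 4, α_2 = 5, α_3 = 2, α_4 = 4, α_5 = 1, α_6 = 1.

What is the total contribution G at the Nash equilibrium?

17

Roommate i's FOC: ∂u_i/∂g_i = α_i − g_i = 0, so g_i* = α_i.
NE contributions = (4, 5, 2, 4, 1, 1); G = 17.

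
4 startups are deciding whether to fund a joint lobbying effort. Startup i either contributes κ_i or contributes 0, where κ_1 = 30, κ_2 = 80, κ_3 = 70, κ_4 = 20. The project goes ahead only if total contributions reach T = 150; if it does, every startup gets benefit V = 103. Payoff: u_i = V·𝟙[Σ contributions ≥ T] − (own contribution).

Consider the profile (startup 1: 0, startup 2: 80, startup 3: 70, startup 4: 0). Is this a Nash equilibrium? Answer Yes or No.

Yes

Total = 150 ≥ 150: provided.
Startup 1 (pledges 0, payoff 103): pledging 30 → total 180, payoff 73. No gain.
Startup 2 (pledges 80, payoff 23): dropping to 0 → total 70, payoff 0. No gain.
Startup 3 (pledges 70, payoff 33): dropping to 0 → total 80, payoff 0. No gain.
Startup 4 (pledges 0, payoff 103): pledging 20 → total 170, payoff 83. No gain.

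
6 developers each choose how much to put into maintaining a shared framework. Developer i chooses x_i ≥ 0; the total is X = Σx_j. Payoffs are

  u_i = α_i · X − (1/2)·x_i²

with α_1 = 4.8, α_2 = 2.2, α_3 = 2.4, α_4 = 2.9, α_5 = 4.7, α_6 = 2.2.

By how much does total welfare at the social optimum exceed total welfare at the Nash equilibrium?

771.77

Developer i's FOC: ∂u_i/∂x_i = α_i − x_i = 0, so x_i* = α_i.
NE contributions = (4.8, 2.2, 2.4, 2.9, 4.7, 2.2); X = 19.2.
W^NE = (Σα)·X − ½Σα_i² = 19.2² − ½·68.98 = 334.15.
Planner sets x_i = Σα_j = 19.2 for every i, so X^SO = 6·19.2 = 115.2.
W^SO = (Σα)·X^SO − ½·6·(Σα)² = (6/2)·19.2² = 1105.92.
Deadweight loss = W^SO − W^NE = 771.77.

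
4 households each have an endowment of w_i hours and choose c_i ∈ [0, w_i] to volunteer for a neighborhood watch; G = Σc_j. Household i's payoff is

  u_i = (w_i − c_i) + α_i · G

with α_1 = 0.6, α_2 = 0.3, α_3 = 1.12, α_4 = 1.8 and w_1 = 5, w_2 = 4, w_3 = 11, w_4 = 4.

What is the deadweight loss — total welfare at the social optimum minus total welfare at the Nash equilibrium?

∂u_i/∂c_i = α_i − 1, so household i contributes w_i if α_i > 1, else 0.
α_i > 1 for i ∈ {3, 4}; NE contributions (0, 0, 11, 4), G = 15.
W^NE = Σw_i − G^NE + (Σα_i)·G^NE = 24 + 2.82·15 = 66.3.
Planner: ∂(Σu_j)/∂c_i = Σα_j − 1 = 2.82 > 0, so everyone contributes w_i; G^SO = 24, W^SO = 24 + 2.82·24 = 91.68.
Deadweight loss = 25.38.

25.38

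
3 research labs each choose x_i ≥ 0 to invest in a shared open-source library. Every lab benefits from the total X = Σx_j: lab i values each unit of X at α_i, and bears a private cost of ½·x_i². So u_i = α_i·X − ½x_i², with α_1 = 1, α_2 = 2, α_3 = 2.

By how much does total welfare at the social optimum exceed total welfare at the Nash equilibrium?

17

Lab i's FOC: ∂u_i/∂x_i = α_i − x_i = 0, so x_i* = α_i.
NE contributions = (1, 2, 2); X = 5.
W^NE = (Σα)·X − ½Σα_i² = 5² − ½·9 = 20.5.
Planner sets x_i = Σα_j = 5 for every i, so X^SO = 3·5 = 15.
W^SO = (Σα)·X^SO − ½·3·(Σα)² = (3/2)·5² = 37.5.
Deadweight loss = W^SO − W^NE = 17.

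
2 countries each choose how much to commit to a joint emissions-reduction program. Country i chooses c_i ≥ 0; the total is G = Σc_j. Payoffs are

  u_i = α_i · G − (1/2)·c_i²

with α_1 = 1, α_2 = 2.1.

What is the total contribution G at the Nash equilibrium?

3.1

Country i's FOC: ∂u_i/∂c_i = α_i − c_i = 0, so c_i* = α_i.
NE contributions = (1, 2.1); G = 3.1.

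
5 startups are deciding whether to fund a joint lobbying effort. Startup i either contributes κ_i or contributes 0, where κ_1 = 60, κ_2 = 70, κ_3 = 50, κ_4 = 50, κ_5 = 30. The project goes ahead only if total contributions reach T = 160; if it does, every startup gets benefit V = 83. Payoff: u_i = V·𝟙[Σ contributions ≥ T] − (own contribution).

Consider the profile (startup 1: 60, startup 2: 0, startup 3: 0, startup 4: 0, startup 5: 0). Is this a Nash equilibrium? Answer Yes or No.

Total = 60 < 160: not provided.
Startup 1 (pledges 60, payoff -60): dropping to 0 → total 0, payoff 0. Profitable deviation.

No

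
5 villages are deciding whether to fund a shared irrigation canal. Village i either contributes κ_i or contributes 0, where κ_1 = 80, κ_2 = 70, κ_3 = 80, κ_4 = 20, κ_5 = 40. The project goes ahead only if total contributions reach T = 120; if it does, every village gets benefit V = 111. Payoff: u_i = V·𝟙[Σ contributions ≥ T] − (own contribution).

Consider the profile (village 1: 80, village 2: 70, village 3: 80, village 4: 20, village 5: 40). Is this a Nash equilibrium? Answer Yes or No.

No

Total = 290 ≥ 120: provided.
Village 1 (pledges 80, payoff 31): dropping to 0 → total 210, payoff 111. Profitable deviation.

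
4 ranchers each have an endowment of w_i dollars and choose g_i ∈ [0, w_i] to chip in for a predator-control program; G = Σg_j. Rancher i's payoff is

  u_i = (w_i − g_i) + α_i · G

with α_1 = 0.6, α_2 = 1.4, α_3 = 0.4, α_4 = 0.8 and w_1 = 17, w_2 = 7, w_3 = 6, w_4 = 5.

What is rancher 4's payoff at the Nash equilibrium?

∂u_i/∂g_i = α_i − 1, so rancher i contributes w_i if α_i > 1, else 0.
α_i > 1 for i ∈ {2}; NE contributions (0, 7, 0, 0), G = 7.
u_4 = (5 − 0) + 0.8·7 = 10.6.

10.6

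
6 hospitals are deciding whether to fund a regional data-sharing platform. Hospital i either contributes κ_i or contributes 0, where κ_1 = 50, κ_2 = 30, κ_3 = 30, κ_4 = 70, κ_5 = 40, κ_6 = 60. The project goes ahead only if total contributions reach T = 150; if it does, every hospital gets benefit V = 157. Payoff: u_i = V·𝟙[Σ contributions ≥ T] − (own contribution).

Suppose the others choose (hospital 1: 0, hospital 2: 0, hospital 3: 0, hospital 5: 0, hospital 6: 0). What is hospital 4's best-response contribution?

0

Others' total = 0. Even contributing 70 gives 70 < 150: no benefit either way.
Best response: 0.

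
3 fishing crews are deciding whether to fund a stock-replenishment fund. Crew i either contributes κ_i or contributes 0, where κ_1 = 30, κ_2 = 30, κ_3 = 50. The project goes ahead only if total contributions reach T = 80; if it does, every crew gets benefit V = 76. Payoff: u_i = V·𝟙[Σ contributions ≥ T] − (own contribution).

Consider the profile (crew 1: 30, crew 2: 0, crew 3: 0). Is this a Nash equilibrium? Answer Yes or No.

No

Total = 30 < 80: not provided.
Crew 1 (pledges 30, payoff -30): dropping to 0 → total 0, payoff 0. Profitable deviation.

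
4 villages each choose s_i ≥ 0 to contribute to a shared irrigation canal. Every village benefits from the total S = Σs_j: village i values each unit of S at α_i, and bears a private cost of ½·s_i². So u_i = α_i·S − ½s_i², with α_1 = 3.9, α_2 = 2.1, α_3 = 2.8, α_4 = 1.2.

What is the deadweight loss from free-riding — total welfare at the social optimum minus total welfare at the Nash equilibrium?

114.45

Village i's FOC: ∂u_i/∂s_i = α_i − s_i = 0, so s_i* = α_i.
NE contributions = (3.9, 2.1, 2.8, 1.2); S = 10.
W^NE = (Σα)·S − ½Σα_i² = 10² − ½·28.9 = 85.55.
Planner sets s_i = Σα_j = 10 for every i, so S^SO = 4·10 = 40.
W^SO = (Σα)·S^SO − ½·4·(Σα)² = (4/2)·10² = 200.
Deadweight loss = W^SO − W^NE = 114.45.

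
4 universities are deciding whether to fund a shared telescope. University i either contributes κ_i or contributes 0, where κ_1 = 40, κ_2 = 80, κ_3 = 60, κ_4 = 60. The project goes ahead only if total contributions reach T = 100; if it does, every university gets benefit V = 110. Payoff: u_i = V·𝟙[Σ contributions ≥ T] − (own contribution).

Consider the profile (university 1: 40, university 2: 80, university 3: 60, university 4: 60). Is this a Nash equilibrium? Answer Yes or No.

Total = 240 ≥ 100: provided.
University 1 (pledges 40, payoff 70): dropping to 0 → total 200, payoff 110. Profitable deviation.

No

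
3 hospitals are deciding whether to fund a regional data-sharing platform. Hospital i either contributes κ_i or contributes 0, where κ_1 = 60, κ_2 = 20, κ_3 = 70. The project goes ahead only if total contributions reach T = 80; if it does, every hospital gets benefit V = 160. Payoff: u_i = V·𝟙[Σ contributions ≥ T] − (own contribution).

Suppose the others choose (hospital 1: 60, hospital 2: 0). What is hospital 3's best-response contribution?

70

Others' total = 60. Contributing 70 brings total to 130 ≥ 80: gain V − κ_3 = 90.
Best response: 70.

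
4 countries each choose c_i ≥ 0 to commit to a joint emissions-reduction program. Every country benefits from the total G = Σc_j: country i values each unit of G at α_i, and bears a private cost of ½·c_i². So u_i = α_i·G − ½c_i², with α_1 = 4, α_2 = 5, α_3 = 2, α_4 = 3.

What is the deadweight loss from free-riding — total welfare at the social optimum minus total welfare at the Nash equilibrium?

223

Country i's FOC: ∂u_i/∂c_i = α_i − c_i = 0, so c_i* = α_i.
NE contributions = (4, 5, 2, 3); G = 14.
W^NE = (Σα)·G − ½Σα_i² = 14² − ½·54 = 169.
Planner sets c_i = Σα_j = 14 for every i, so G^SO = 4·14 = 56.
W^SO = (Σα)·G^SO − ½·4·(Σα)² = (4/2)·14² = 392.
Deadweight loss = W^SO − W^NE = 223.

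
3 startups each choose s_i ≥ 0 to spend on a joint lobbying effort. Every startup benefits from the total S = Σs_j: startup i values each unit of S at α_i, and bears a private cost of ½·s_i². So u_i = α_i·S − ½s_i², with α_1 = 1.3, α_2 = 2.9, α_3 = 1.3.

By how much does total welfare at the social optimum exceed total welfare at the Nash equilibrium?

21.02

Startup i's FOC: ∂u_i/∂s_i = α_i − s_i = 0, so s_i* = α_i.
NE contributions = (1.3, 2.9, 1.3); S = 5.5.
W^NE = (Σα)·S − ½Σα_i² = 5.5² − ½·11.79 = 24.355.
Planner sets s_i = Σα_j = 5.5 for every i, so S^SO = 3·5.5 = 16.5.
W^SO = (Σα)·S^SO − ½·3·(Σα)² = (3/2)·5.5² = 45.375.
Deadweight loss = W^SO − W^NE = 21.02.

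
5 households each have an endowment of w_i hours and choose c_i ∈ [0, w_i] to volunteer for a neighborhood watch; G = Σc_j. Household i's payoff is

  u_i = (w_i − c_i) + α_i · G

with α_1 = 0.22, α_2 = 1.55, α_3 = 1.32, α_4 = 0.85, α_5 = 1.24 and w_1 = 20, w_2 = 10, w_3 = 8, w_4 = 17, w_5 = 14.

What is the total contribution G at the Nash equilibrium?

∂u_i/∂c_i = α_i − 1, so household i contributes w_i if α_i > 1, else 0.
α_i > 1 for i ∈ {2, 3, 5}; NE contributions (0, 10, 8, 0, 14), G = 32.

32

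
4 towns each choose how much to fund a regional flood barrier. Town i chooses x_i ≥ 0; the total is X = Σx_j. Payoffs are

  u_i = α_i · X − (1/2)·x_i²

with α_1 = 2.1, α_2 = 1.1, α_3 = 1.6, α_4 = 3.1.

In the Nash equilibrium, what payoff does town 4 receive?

19.685

Town i's FOC: ∂u_i/∂x_i = α_i − x_i = 0, so x_i* = α_i.
NE contributions = (2.1, 1.1, 1.6, 3.1); X = 7.9.
u_4 = α_4·X − ½·(x_4)² = 3.1·7.9 − ½·3.1² = 19.685.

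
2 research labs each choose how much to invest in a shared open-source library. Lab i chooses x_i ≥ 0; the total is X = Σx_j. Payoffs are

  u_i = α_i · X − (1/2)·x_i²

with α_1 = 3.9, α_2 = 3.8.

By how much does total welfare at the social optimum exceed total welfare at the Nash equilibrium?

14.825

Lab i's FOC: ∂u_i/∂x_i = α_i − x_i = 0, so x_i* = α_i.
NE contributions = (3.9, 3.8); X = 7.7.
W^NE = (Σα)·X − ½Σα_i² = 7.7² − ½·29.65 = 44.465.
Planner sets x_i = Σα_j = 7.7 for every i, so X^SO = 2·7.7 = 15.4.
W^SO = (Σα)·X^SO − ½·2·(Σα)² = (2/2)·7.7² = 59.29.
Deadweight loss = W^SO − W^NE = 14.825.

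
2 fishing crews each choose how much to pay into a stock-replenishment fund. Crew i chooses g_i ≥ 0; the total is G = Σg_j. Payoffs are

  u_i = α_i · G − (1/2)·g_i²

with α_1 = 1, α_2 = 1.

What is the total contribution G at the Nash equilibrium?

2

Crew i's FOC: ∂u_i/∂g_i = α_i − g_i = 0, so g_i* = α_i.
NE contributions = (1, 1); G = 2.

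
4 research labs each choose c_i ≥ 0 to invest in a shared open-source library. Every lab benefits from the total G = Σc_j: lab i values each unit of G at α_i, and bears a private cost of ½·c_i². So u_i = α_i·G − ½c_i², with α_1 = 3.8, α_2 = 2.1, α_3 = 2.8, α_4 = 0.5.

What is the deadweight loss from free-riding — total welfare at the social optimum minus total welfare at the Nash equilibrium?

98.11

Lab i's FOC: ∂u_i/∂c_i = α_i − c_i = 0, so c_i* = α_i.
NE contributions = (3.8, 2.1, 2.8, 0.5); G = 9.2.
W^NE = (Σα)·G − ½Σα_i² = 9.2² − ½·26.94 = 71.17.
Planner sets c_i = Σα_j = 9.2 for every i, so G^SO = 4·9.2 = 36.8.
W^SO = (Σα)·G^SO − ½·4·(Σα)² = (4/2)·9.2² = 169.28.
Deadweight loss = W^SO − W^NE = 98.11.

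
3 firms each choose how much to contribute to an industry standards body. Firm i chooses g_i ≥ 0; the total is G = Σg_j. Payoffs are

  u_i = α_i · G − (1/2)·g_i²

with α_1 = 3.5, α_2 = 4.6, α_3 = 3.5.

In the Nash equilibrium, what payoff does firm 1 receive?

34.475

Firm i's FOC: ∂u_i/∂g_i = α_i − g_i = 0, so g_i* = α_i.
NE contributions = (3.5, 4.6, 3.5); G = 11.6.
u_1 = α_1·G − ½·(g_1)² = 3.5·11.6 − ½·3.5² = 34.475.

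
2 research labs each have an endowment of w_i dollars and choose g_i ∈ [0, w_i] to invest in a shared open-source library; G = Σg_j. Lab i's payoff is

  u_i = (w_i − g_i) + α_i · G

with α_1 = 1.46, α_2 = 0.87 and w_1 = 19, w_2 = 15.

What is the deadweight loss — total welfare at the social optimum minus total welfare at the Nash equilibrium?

19.95

∂u_i/∂g_i = α_i − 1, so lab i contributes w_i if α_i > 1, else 0.
α_i > 1 for i ∈ {1}; NE contributions (19, 0), G = 19.
W^NE = Σw_i − G^NE + (Σα_i)·G^NE = 34 + 1.33·19 = 59.27.
Planner: ∂(Σu_j)/∂g_i = Σα_j − 1 = 1.33 > 0, so everyone contributes w_i; G^SO = 34, W^SO = 34 + 1.33·34 = 79.22.
Deadweight loss = 19.95.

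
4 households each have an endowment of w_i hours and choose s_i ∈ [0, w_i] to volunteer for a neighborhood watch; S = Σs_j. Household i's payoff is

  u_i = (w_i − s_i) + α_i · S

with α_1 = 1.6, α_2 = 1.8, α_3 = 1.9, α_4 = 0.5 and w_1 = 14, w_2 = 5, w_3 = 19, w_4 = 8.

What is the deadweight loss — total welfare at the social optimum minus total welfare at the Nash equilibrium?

38.4

∂u_i/∂s_i = α_i − 1, so household i contributes w_i if α_i > 1, else 0.
α_i > 1 for i ∈ {1, 2, 3}; NE contributions (14, 5, 19, 0), S = 38.
W^NE = Σw_i − S^NE + (Σα_i)·S^NE = 46 + 4.8·38 = 228.4.
Planner: ∂(Σu_j)/∂s_i = Σα_j − 1 = 4.8 > 0, so everyone contributes w_i; S^SO = 46, W^SO = 46 + 4.8·46 = 266.8.
Deadweight loss = 38.4.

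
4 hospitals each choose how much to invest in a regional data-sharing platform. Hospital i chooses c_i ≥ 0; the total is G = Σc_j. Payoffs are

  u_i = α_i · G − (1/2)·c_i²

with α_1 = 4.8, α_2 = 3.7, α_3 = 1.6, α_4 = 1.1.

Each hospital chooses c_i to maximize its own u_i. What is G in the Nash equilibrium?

11.2

Hospital i's FOC: ∂u_i/∂c_i = α_i − c_i = 0, so c_i* = α_i.
NE contributions = (4.8, 3.7, 1.6, 1.1); G = 11.2.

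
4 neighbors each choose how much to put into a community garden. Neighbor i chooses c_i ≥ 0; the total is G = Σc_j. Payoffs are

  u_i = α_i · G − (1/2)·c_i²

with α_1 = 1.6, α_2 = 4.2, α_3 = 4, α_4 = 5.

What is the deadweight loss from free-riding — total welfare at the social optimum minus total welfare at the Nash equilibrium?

249.64

Neighbor i's FOC: ∂u_i/∂c_i = α_i − c_i = 0, so c_i* = α_i.
NE contributions = (1.6, 4.2, 4, 5); G = 14.8.
W^NE = (Σα)·G − ½Σα_i² = 14.8² − ½·61.2 = 188.44.
Planner sets c_i = Σα_j = 14.8 for every i, so G^SO = 4·14.8 = 59.2.
W^SO = (Σα)·G^SO − ½·4·(Σα)² = (4/2)·14.8² = 438.08.
Deadweight loss = W^SO − W^NE = 249.64.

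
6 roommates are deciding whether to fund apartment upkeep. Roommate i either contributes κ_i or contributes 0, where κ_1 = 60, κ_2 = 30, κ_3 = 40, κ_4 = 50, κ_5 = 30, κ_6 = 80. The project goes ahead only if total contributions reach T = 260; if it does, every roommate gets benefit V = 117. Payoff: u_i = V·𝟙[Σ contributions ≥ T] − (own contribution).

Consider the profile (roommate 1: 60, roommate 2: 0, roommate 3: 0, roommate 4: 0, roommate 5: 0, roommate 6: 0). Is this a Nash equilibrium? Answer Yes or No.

Total = 60 < 260: not provided.
Roommate 1 (pledges 60, payoff -60): dropping to 0 → total 0, payoff 0. Profitable deviation.

No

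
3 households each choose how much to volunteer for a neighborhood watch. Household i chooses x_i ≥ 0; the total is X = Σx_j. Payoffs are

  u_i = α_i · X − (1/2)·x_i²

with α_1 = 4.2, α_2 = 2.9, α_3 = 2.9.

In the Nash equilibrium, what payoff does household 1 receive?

33.18

Household i's FOC: ∂u_i/∂x_i = α_i − x_i = 0, so x_i* = α_i.
NE contributions = (4.2, 2.9, 2.9); X = 10.
u_1 = α_1·X − ½·(x_1)² = 4.2·10 − ½·4.2² = 33.18.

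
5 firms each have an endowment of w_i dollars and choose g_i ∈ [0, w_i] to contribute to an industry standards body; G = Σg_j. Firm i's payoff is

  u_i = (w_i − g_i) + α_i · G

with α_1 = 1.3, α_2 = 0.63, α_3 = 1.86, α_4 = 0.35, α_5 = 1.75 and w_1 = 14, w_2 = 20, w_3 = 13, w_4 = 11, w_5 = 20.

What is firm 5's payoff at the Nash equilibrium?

∂u_i/∂g_i = α_i − 1, so firm i contributes w_i if α_i > 1, else 0.
α_i > 1 for i ∈ {1, 3, 5}; NE contributions (14, 0, 13, 0, 20), G = 47.
u_5 = (20 − 20) + 1.75·47 = 82.25.

82.25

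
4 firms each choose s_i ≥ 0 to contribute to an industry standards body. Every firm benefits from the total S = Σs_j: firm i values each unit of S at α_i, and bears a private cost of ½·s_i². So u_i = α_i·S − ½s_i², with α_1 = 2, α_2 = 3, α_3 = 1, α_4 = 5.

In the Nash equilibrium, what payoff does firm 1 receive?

Firm i's FOC: ∂u_i/∂s_i = α_i − s_i = 0, so s_i* = α_i.
NE contributions = (2, 3, 1, 5); S = 11.
u_1 = α_1·S − ½·(s_1)² = 2·11 − ½·2² = 20.

20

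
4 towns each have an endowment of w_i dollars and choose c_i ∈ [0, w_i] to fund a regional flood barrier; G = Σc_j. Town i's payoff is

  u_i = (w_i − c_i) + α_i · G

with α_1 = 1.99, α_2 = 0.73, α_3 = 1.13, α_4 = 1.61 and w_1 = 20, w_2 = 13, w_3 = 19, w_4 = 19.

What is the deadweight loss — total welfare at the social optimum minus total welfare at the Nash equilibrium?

57.98

∂u_i/∂c_i = α_i − 1, so town i contributes w_i if α_i > 1, else 0.
α_i > 1 for i ∈ {1, 3, 4}; NE contributions (20, 0, 19, 19), G = 58.
W^NE = Σw_i − G^NE + (Σα_i)·G^NE = 71 + 4.46·58 = 329.68.
Planner: ∂(Σu_j)/∂c_i = Σα_j − 1 = 4.46 > 0, so everyone contributes w_i; G^SO = 71, W^SO = 71 + 4.46·71 = 387.66.
Deadweight loss = 57.98.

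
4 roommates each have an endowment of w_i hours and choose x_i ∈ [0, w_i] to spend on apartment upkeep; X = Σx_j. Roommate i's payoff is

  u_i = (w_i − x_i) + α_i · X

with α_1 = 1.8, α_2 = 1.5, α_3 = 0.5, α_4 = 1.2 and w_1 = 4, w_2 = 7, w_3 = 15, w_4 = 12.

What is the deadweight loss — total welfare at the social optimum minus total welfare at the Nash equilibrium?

60

∂u_i/∂x_i = α_i − 1, so roommate i contributes w_i if α_i > 1, else 0.
α_i > 1 for i ∈ {1, 2, 4}; NE contributions (4, 7, 0, 12), X = 23.
W^NE = Σw_i − X^NE + (Σα_i)·X^NE = 38 + 4·23 = 130.
Planner: ∂(Σu_j)/∂x_i = Σα_j − 1 = 4 > 0, so everyone contributes w_i; X^SO = 38, W^SO = 38 + 4·38 = 190.
Deadweight loss = 60.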